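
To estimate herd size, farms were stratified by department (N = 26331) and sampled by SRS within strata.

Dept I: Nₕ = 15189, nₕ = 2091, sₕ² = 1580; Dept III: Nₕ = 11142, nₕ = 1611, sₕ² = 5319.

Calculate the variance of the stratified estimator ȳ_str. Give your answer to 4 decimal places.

0.7225

Var(ȳ_str) = Σₕ Wₕ²(1 − fₕ)sₕ²/nₕ with Wₕ = Nₕ/N, N = 26331.
Dept I: Wₕ = 0.57684858; term = 0.57684858²·(1 − 0.13766542)·1580/2091 = 0.21682159.
Dept III: Wₕ = 0.42315142; term = 0.42315142²·(1 − 0.14458805)·5319/1611 = 0.5057098.
Sum = 0.72253139.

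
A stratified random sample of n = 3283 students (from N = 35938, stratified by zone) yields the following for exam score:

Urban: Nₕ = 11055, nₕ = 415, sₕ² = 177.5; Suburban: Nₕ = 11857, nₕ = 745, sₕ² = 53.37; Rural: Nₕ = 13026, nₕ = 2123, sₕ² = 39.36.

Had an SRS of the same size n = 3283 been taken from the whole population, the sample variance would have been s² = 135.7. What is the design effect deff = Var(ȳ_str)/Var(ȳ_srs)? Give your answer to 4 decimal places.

Var(ȳ_str) = Σ Wₕ²(1−fₕ)sₕ²/nₕ with Wₕ = Nₕ/35938:
  Urban: (11055/35938)²·(1−415/11055)·177.5/415 = 0.038953172
  Suburban: (11857/35938)²·(1−745/11857)·53.37/745 = 0.0073080275
  Rural: (13026/35938)²·(1−2123/13026)·39.36/2123 = 0.0020387049
  → Var(ȳ_str) = 0.048299904.
Var(ȳ_srs) = (1 − 3283/35938)·135.7/3283 = 0.037558198.
deff = 0.048299904 / 0.037558198 = 1.2860.

1.2860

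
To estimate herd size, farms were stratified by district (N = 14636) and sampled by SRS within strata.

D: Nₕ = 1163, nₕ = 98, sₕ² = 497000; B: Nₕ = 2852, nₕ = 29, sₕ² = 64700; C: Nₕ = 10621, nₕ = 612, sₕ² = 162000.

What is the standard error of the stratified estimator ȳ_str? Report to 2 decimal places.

Var(ȳ_str) = Σₕ Wₕ²(1 − fₕ)sₕ²/nₕ with Wₕ = Nₕ/N, N = 14636.
D: Wₕ = 0.07946160; term = 0.07946160²·(1 − 0.08426483)·497000/98 = 29.323434.
B: Wₕ = 0.19486198; term = 0.19486198²·(1 − 0.01016830)·64700/29 = 83.853632.
C: Wₕ = 0.72567641; term = 0.72567641²·(1 − 0.05762169)·162000/612 = 131.36355.
Sum = 244.54062.
SE = √(244.54062) = 15.64.

15.64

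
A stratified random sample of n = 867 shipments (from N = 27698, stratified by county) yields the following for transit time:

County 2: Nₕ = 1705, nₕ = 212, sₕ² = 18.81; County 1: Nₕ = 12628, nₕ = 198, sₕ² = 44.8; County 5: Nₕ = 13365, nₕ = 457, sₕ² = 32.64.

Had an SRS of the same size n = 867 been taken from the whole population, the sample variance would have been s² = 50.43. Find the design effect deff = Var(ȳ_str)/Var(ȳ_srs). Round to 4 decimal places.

Var(ȳ_str) = Σ Wₕ²(1−fₕ)sₕ²/nₕ with Wₕ = Nₕ/27698:
  County 2: (1705/27698)²·(1−212/1705)·18.81/212 = 2.9440169 × 10^-4
  County 1: (12628/27698)²·(1−198/12628)·44.8/198 = 0.04629368
  County 5: (13365/27698)²·(1−457/13365)·32.64/457 = 0.016060721
  → Var(ȳ_str) = 0.062648803.
Var(ȳ_srs) = (1 − 867/27698)·50.43/867 = 0.056345381.
deff = 0.062648803 / 0.056345381 = 1.1119.

1.1119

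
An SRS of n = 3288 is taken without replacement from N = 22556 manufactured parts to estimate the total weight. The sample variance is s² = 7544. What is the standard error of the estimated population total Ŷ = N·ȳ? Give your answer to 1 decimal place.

31578.0

Var(Ŷ) = N²·Var(ȳ) = N²·(1 − n/N)·s²/n.
f = 3288/22556 = 0.14577053; Var(ȳ) = 0.85422947·7544/3288 = 1.9599474.
Var(Ŷ) = 22556² · 1.9599474 = 9.9716859 × 10^8.
SE(Ŷ) = √(9.9716859 × 10^8) = 31578.0.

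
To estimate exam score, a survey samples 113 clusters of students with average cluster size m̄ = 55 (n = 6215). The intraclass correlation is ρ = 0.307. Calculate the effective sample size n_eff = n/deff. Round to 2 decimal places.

deff = 1 + (55 − 1)·0.307 = 1 + 16.578 = 17.578.
n_eff = 6215 / 17.578 = 353.57.

353.57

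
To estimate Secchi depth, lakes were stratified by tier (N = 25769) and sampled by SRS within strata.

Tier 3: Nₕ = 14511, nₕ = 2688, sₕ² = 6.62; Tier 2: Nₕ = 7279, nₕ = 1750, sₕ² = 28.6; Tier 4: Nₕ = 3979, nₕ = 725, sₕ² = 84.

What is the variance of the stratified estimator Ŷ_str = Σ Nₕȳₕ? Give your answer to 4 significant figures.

Var(Ŷ_str) = Σₕ Nₕ²(1 − fₕ)sₕ²/nₕ.
Tier 3: 14511²·(1 − 2688/14511)·6.62/2688 = 422526.31.
Tier 2: 7279²·(1 − 1750/7279)·28.6/1750 = 657727.94.
Tier 4: 3979²·(1 − 725/3979)·84/725 = 1.5001434 × 10^6.
Sum = 2.5803977 × 10^6.

2.580 × 10^6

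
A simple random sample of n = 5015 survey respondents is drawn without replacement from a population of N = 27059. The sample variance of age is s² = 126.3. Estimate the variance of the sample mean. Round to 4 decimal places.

Under SRS without replacement, Var(ȳ) = (1 − f)·s²/n with f = n/N = 5015/27059 = 0.18533575.
Var(ȳ) = (1 − 0.18533575)·126.3/5015 = 0.81466425·0.025184447 = 0.020516868.

0.0205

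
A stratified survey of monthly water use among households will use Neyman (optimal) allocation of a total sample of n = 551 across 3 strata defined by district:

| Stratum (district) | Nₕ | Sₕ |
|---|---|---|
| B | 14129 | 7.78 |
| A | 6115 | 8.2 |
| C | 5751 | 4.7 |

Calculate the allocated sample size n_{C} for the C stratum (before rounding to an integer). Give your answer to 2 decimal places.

Neyman allocation: nₕ = n·NₕSₕ / Σⱼ NⱼSⱼ.
Σ NⱼSⱼ = 14129·7.78 + 6115·8.2 + 5751·4.7 = 187096.32.
n_{C} = 551·5751·4.7 / 187096.32 = 79.60.

79.60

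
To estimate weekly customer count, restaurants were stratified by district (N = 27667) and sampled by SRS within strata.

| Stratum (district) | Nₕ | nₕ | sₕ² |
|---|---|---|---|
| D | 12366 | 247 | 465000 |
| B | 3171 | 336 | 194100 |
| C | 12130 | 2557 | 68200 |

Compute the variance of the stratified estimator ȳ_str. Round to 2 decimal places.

Var(ȳ_str) = Σₕ Wₕ²(1 − fₕ)sₕ²/nₕ with Wₕ = Nₕ/N, N = 27667.
D: Wₕ = 0.44695847; term = 0.44695847²·(1 − 0.01997412)·465000/247 = 368.57671.
B: Wₕ = 0.11461308; term = 0.11461308²·(1 − 0.10596026)·194100/336 = 6.7843997.
C: Wₕ = 0.43842845; term = 0.43842845²·(1 − 0.21079967)·68200/2557 = 4.0461163.
Sum = 379.40723.

379.41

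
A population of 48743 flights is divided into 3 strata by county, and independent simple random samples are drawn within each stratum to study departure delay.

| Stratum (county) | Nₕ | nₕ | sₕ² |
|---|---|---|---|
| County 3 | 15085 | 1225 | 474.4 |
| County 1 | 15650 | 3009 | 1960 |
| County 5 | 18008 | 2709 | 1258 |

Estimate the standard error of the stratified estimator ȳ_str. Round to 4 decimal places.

0.3770

Var(ȳ_str) = Σₕ Wₕ²(1 − fₕ)sₕ²/nₕ with Wₕ = Nₕ/N, N = 48743.
County 3: Wₕ = 0.30948034; term = 0.30948034²·(1 − 0.08120650)·474.4/1225 = 0.034079454.
County 1: Wₕ = 0.32107174; term = 0.32107174²·(1 − 0.19226837)·1960/3009 = 0.054238185.
County 5: Wₕ = 0.36944792; term = 0.36944792²·(1 − 0.15043314)·1258/2709 = 0.053848753.
Sum = 0.14216639.
SE = √(0.14216639) = 0.3770.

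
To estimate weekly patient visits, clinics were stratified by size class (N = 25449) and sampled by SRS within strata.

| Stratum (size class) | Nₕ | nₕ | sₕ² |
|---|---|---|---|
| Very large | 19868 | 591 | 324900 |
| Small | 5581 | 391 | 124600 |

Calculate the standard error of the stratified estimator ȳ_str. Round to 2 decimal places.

18.42

Var(ȳ_str) = Σₕ Wₕ²(1 − fₕ)sₕ²/nₕ with Wₕ = Nₕ/N, N = 25449.
Very large: Wₕ = 0.78069865; term = 0.78069865²·(1 − 0.02974633)·324900/591 = 325.09807.
Small: Wₕ = 0.21930135; term = 0.21930135²·(1 − 0.07005913)·124600/391 = 14.252112.
Sum = 339.35018.
SE = √(339.35018) = 18.42.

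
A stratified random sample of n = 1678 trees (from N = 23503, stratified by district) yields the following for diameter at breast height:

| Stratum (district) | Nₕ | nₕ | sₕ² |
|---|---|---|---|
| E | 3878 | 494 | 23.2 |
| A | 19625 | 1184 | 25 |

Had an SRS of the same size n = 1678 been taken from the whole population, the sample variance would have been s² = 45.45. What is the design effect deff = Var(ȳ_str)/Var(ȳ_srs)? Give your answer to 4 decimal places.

0.5944

Var(ȳ_str) = Σ Wₕ²(1−fₕ)sₕ²/nₕ with Wₕ = Nₕ/23503:
  E: (3878/23503)²·(1−494/3878)·23.2/494 = 0.0011157133
  A: (19625/23503)²·(1−1184/19625)·25/1184 = 0.01383362
  → Var(ȳ_str) = 0.014949333.
Var(ȳ_srs) = (1 − 1678/23503)·45.45/1678 = 0.025152021.
deff = 0.014949333 / 0.025152021 = 0.5944.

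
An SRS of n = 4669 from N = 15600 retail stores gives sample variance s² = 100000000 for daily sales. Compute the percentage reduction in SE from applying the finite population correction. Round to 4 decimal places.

f = n/N = 4669/15600 = 0.29929487.
SE_no-fpc = √(s²/n) = 146.34843; SE_fpc = √((1−f)s²/n) = 122.50553.
Ratio = √(1−f) = 0.83708132. Reduction = 100·(1 − 0.83708132) = 16.2919%.

16.2919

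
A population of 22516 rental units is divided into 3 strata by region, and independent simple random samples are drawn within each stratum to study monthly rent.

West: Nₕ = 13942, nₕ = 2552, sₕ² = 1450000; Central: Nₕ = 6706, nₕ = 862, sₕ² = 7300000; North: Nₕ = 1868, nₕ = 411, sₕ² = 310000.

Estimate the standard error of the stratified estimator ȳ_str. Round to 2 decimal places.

28.93

Var(ȳ_str) = Σₕ Wₕ²(1 − fₕ)sₕ²/nₕ with Wₕ = Nₕ/N, N = 22516.
West: Wₕ = 0.61920412; term = 0.61920412²·(1 − 0.18304404)·1450000/2552 = 177.97281.
Central: Wₕ = 0.29783265; term = 0.29783265²·(1 − 0.12854160)·7300000/862 = 654.64653.
North: Wₕ = 0.08296323; term = 0.08296323²·(1 − 0.22002141)·310000/411 = 4.0492428.
Sum = 836.66858.
SE = √(836.66858) = 28.93.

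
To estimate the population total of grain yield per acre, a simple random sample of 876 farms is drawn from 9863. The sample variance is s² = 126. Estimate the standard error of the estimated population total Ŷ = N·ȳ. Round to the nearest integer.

Var(Ŷ) = N²·Var(ȳ) = N²·(1 − n/N)·s²/n.
f = 876/9863 = 0.08881679; Var(ȳ) = 0.91118321·126/876 = 0.1310606.
Var(Ŷ) = 9863² · 0.1310606 = 1.2749414 × 10^7.
SE(Ŷ) = √(1.2749414 × 10^7) = 3571.

3571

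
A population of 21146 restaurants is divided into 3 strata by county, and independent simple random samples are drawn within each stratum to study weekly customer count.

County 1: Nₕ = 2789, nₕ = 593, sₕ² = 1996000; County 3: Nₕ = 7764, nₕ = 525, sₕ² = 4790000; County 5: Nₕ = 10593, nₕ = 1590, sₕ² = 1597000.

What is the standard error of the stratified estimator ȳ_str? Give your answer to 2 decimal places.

37.51

Var(ȳ_str) = Σₕ Wₕ²(1 − fₕ)sₕ²/nₕ with Wₕ = Nₕ/N, N = 21146.
County 1: Wₕ = 0.13189256; term = 0.13189256²·(1 − 0.21262101)·1996000/593 = 46.103112.
County 3: Wₕ = 0.36716164; term = 0.36716164²·(1 − 0.06761978)·4790000/525 = 1146.7899.
County 5: Wₕ = 0.50094581; term = 0.50094581²·(1 − 0.15009912)·1597000/1590 = 214.21879.
Sum = 1407.1118.
SE = √(1407.1118) = 37.51.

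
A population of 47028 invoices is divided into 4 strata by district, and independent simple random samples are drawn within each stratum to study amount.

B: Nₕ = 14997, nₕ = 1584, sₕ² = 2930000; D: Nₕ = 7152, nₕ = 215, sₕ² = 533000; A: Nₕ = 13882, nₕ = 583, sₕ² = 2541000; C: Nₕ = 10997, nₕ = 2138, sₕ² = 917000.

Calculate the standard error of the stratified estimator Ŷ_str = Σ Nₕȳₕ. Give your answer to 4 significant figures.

1.158 × 10^6

Var(Ŷ_str) = Σₕ Nₕ²(1 − fₕ)sₕ²/nₕ.
B: 14997²·(1 − 1584/14997)·2930000/1584 = 3.7208551 × 10^11.
D: 7152²·(1 − 215/7152)·533000/215 = 1.2299514 × 10^11.
A: 13882²·(1 − 583/13882)·2541000/583 = 8.0465022 × 10^11.
C: 10997²·(1 − 2138/10997)·917000/2138 = 4.1785015 × 10^10.
Sum = 1.3415159 × 10^12.
SE = √(1.3415159 × 10^12) = 1.158 × 10^6.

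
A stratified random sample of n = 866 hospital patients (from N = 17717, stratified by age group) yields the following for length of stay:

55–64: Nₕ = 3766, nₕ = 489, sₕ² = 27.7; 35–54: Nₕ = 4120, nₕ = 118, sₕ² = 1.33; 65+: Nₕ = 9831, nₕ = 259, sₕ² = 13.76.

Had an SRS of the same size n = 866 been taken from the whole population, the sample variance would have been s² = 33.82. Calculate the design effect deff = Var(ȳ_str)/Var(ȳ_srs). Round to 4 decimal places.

Var(ȳ_str) = Σ Wₕ²(1−fₕ)sₕ²/nₕ with Wₕ = Nₕ/17717:
  55–64: (3766/17717)²·(1−489/3766)·27.7/489 = 0.0022271389
  35–54: (4120/17717)²·(1−118/4120)·1.33/118 = 5.9205706 × 10^-4
  65+: (9831/17717)²·(1−259/9831)·13.76/259 = 0.015927173
  → Var(ȳ_str) = 0.018746369.
Var(ȳ_srs) = (1 − 866/17717)·33.82/866 = 0.037144217.
deff = 0.018746369 / 0.037144217 = 0.5047.

0.5047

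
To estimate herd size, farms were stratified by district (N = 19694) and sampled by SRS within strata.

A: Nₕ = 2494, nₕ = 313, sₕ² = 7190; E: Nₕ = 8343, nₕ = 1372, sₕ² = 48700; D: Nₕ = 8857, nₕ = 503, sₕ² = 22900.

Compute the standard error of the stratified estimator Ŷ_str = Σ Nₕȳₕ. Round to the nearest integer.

74552

Var(Ŷ_str) = Σₕ Nₕ²(1 − fₕ)sₕ²/nₕ.
A: 2494²·(1 − 313/2494)·7190/313 = 1.2495012 × 10^8.
E: 8343²·(1 − 1372/8343)·48700/1372 = 2.064392 × 10^9.
D: 8857²·(1 − 503/8857)·22900/503 = 3.3685936 × 10^9.
Sum = 5.5579357 × 10^9.
SE = √(5.5579357 × 10^9) = 74552.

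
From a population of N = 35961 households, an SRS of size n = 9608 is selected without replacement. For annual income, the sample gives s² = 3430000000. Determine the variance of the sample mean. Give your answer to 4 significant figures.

Under SRS without replacement, Var(ȳ) = (1 − f)·s²/n with f = n/N = 9608/35961 = 0.26717833.
Var(ȳ) = (1 − 0.26717833)·3430000000/9608 = 0.73282167·356994.17 = 261613.06.

261600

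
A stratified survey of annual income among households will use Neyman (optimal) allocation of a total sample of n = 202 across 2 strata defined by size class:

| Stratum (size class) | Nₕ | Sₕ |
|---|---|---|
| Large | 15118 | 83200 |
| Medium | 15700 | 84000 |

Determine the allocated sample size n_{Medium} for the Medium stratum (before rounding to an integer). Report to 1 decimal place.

103.4

Neyman allocation: nₕ = n·NₕSₕ / Σⱼ NⱼSⱼ.
Σ NⱼSⱼ = 15118·83200 + 15700·84000 = 2.5766176 × 10^9.
n_{Medium} = 202·15700·84000 / (2.5766176 × 10^9) = 103.4.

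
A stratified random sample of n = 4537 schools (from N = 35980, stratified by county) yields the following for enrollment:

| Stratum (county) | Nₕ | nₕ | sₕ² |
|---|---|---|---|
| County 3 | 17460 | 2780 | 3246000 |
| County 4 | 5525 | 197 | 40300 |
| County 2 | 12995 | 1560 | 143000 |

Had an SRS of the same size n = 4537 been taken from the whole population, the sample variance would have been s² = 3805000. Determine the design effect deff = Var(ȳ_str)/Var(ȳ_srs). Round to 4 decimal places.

0.3361

Var(ȳ_str) = Σ Wₕ²(1−fₕ)sₕ²/nₕ with Wₕ = Nₕ/35980:
  County 3: (17460/35980)²·(1−2780/17460)·3246000/2780 = 231.18076
  County 4: (5525/35980)²·(1−197/5525)·40300/197 = 4.6517139
  County 2: (12995/35980)²·(1−1560/12995)·143000/1560 = 10.522079
  → Var(ȳ_str) = 246.35455.
Var(ȳ_srs) = (1 − 4537/35980)·3805000/4537 = 732.90671.
deff = 246.35455 / 732.90671 = 0.3361.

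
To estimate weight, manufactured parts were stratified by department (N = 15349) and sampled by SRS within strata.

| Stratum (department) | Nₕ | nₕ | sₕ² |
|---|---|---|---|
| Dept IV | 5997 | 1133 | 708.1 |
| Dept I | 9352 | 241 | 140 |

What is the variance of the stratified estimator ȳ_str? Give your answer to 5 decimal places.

Var(ȳ_str) = Σₕ Wₕ²(1 − fₕ)sₕ²/nₕ with Wₕ = Nₕ/N, N = 15349.
Dept IV: Wₕ = 0.39070949; term = 0.39070949²·(1 − 0.18892780)·708.1/1133 = 0.077380606.
Dept I: Wₕ = 0.60929051; term = 0.60929051²·(1 − 0.02576989)·140/241 = 0.21009773.
Sum = 0.28747834.

0.28748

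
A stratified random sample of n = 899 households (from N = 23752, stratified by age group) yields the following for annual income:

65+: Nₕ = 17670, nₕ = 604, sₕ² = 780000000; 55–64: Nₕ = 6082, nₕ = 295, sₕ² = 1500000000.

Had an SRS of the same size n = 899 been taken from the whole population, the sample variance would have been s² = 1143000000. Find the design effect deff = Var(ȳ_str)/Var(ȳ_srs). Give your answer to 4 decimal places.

Var(ȳ_str) = Σ Wₕ²(1−fₕ)sₕ²/nₕ with Wₕ = Nₕ/23752:
  65+: (17670/23752)²·(1−604/17670)·780000000/604 = 690280.47
  55–64: (6082/23752)²·(1−295/6082)·1500000000/295 = 317226
  → Var(ȳ_str) = 1.0075065 × 10^6.
Var(ȳ_srs) = (1 − 899/23752)·1143000000/899 = 1.2232904 × 10^6.
deff = (1.0075065 × 10^6) / (1.2232904 × 10^6) = 0.8236.

0.8236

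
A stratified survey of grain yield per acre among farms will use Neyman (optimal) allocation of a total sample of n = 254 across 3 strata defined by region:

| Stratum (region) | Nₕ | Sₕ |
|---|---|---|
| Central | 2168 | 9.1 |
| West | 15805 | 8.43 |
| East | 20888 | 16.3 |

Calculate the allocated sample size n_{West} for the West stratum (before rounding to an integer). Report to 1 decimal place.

Neyman allocation: nₕ = n·NₕSₕ / Σⱼ NⱼSⱼ.
Σ NⱼSⱼ = 2168·9.1 + 15805·8.43 + 20888·16.3 = 493439.35.
n_{West} = 254·15805·8.43 / 493439.35 = 68.6.

68.6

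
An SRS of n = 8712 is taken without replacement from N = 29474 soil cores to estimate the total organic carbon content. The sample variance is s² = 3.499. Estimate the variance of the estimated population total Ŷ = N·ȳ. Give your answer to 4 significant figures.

245800

Var(Ŷ) = N²·Var(ȳ) = N²·(1 − n/N)·s²/n.
f = 8712/29474 = 0.29558255; Var(ȳ) = 0.70441745·3.499/8712 = 2.8291514 × 10^-4.
Var(Ŷ) = 29474² · (2.8291514 × 10^-4) = 245773.1.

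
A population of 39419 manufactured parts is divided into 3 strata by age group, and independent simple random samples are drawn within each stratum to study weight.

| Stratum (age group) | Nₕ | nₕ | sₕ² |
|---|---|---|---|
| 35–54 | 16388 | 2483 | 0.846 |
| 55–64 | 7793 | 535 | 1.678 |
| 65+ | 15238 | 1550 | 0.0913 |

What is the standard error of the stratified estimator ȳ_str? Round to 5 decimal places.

Var(ȳ_str) = Σₕ Wₕ²(1 − fₕ)sₕ²/nₕ with Wₕ = Nₕ/N, N = 39419.
35–54: Wₕ = 0.41573860; term = 0.41573860²·(1 − 0.15151330)·0.846/2483 = 4.9966553 × 10^-5.
55–64: Wₕ = 0.19769654; term = 0.19769654²·(1 − 0.06865135)·1.678/535 = 1.1416911 × 10^-4.
65+: Wₕ = 0.38656485; term = 0.38656485²·(1 − 0.10171939)·0.0913/1550 = 7.9067105 × 10^-6.
Sum = 1.7204237 × 10^-4.
SE = √(1.7204237 × 10^-4) = 0.01312.

0.01312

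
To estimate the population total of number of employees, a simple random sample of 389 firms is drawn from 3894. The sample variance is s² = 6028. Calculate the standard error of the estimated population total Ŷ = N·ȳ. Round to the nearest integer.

14543

Var(Ŷ) = N²·Var(ȳ) = N²·(1 − n/N)·s²/n.
f = 389/3894 = 0.09989728; Var(ȳ) = 0.90010272·6028/389 = 13.948121.
Var(Ŷ) = 3894² · 13.948121 = 2.1149865 × 10^8.
SE(Ŷ) = √(2.1149865 × 10^8) = 14543.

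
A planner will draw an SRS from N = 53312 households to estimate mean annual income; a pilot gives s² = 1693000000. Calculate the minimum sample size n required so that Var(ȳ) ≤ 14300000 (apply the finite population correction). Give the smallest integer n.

119

Without fpc, n₀ = s²/D = 1693000000/14300000 = 118.3916.
With fpc, (1 − n/N)·s²/n ≤ D requires n ≥ n₀/(1 + n₀/N) = 118.3916/(1 + 118.3916/53312) = 118.1293.
Rounding up, n = 119.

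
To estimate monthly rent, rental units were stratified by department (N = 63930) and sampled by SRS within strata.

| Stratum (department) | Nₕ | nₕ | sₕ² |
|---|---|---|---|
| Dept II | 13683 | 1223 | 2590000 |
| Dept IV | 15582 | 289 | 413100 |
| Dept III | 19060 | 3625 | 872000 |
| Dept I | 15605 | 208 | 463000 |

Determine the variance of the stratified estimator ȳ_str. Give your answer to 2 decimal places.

Var(ȳ_str) = Σₕ Wₕ²(1 − fₕ)sₕ²/nₕ with Wₕ = Nₕ/N, N = 63930.
Dept II: Wₕ = 0.21403097; term = 0.21403097²·(1 − 0.08938098)·2590000/1223 = 88.341195.
Dept IV: Wₕ = 0.24373534; term = 0.24373534²·(1 − 0.01854704)·413100/289 = 83.341983.
Dept III: Wₕ = 0.29813859; term = 0.29813859²·(1 − 0.19018888)·872000/3625 = 17.315243.
Dept I: Wₕ = 0.24409510; term = 0.24409510²·(1 − 0.01332906)·463000/208 = 130.86037.
Sum = 319.85879.

319.86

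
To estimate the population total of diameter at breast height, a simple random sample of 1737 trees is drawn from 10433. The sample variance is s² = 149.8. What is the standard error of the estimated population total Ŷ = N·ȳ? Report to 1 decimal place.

Var(Ŷ) = N²·Var(ȳ) = N²·(1 − n/N)·s²/n.
f = 1737/10433 = 0.16649094; Var(ȳ) = 0.83350906·149.8/1737 = 0.071882359.
Var(Ŷ) = 10433² · 0.071882359 = 7.8242143 × 10^6.
SE(Ŷ) = √(7.8242143 × 10^6) = 2797.2.

2797.2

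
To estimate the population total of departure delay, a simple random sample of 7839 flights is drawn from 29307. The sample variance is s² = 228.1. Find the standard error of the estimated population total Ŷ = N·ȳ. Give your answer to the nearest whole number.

Var(Ŷ) = N²·Var(ȳ) = N²·(1 − n/N)·s²/n.
f = 7839/29307 = 0.26747876; Var(ȳ) = 0.73252124·228.1/7839 = 0.021314976.
Var(Ŷ) = 29307² · 0.021314976 = 1.8307438 × 10^7.
SE(Ŷ) = √(1.8307438 × 10^7) = 4279.

4279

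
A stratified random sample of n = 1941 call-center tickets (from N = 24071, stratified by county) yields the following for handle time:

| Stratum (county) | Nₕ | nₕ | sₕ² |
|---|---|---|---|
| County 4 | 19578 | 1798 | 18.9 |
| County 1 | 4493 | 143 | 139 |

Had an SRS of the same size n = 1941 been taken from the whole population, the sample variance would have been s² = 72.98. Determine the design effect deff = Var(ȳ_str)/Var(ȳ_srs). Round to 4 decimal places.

1.1312

Var(ȳ_str) = Σ Wₕ²(1−fₕ)sₕ²/nₕ with Wₕ = Nₕ/24071:
  County 4: (19578/24071)²·(1−1798/19578)·18.9/1798 = 0.0063151538
  County 1: (4493/24071)²·(1−143/4493)·139/143 = 0.032788094
  → Var(ȳ_str) = 0.039103248.
Var(ȳ_srs) = (1 − 1941/24071)·72.98/1941 = 0.034567312.
deff = 0.039103248 / 0.034567312 = 1.1312.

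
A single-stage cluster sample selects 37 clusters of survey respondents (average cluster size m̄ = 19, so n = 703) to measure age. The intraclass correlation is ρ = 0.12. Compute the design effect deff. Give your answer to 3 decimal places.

3.160

deff = 1 + (19 − 1)·0.12 = 1 + 2.16 = 3.16.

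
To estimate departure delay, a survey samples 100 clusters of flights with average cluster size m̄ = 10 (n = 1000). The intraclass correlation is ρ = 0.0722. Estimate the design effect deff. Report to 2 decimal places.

1.65

deff = 1 + (10 − 1)·0.0722 = 1 + 0.6498 = 1.6498.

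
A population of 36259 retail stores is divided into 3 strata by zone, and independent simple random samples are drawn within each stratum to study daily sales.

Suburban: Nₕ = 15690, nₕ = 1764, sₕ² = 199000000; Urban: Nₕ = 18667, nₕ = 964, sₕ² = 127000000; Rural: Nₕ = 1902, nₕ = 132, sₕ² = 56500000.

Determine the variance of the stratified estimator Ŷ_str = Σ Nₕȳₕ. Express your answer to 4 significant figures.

Var(Ŷ_str) = Σₕ Nₕ²(1 − fₕ)sₕ²/nₕ.
Suburban: 15690²·(1 − 1764/15690)·199000000/1764 = 2.4649257 × 10^13.
Urban: 18667²·(1 − 964/18667)·127000000/964 = 4.3535956 × 10^13.
Rural: 1902²·(1 − 132/1902)·56500000/132 = 1.4409811 × 10^12.
Sum = 6.9626194 × 10^13.

6.963 × 10^13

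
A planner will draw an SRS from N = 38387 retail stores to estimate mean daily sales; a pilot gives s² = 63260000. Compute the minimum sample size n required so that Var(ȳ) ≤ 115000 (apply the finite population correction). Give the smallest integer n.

543

Without fpc, n₀ = s²/D = 63260000/115000 = 550.0870.
With fpc, (1 − n/N)·s²/n ≤ D requires n ≥ n₀/(1 + n₀/N) = 550.0870/(1 + 550.0870/38387) = 542.3156.
Rounding up, n = 543.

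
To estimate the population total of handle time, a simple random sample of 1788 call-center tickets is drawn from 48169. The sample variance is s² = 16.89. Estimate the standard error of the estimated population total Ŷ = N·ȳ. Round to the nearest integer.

Var(Ŷ) = N²·Var(ȳ) = N²·(1 − n/N)·s²/n.
f = 1788/48169 = 0.03711931; Var(ȳ) = 0.96288069·16.89/1788 = 0.0090956683.
Var(Ŷ) = 48169² · 0.0090956683 = 2.1104248 × 10^7.
SE(Ŷ) = √(2.1104248 × 10^7) = 4594.

4594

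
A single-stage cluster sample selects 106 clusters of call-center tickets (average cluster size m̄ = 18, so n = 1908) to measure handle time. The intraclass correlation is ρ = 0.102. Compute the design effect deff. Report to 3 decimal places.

2.734

deff = 1 + (18 − 1)·0.102 = 1 + 1.734 = 2.734.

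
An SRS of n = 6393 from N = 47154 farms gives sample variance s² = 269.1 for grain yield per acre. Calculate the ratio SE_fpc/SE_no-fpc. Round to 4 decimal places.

f = n/N = 6393/47154 = 0.13557705.
SE_no-fpc = √(s²/n) = 0.20516558; SE_fpc = √((1−f)s²/n) = 0.19075136.
Ratio = √(1−f) = 0.92974349.

0.9297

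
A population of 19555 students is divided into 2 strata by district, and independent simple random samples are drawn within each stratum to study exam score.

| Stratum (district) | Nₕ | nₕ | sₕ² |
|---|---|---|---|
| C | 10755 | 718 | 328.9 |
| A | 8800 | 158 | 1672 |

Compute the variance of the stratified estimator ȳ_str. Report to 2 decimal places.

Var(ȳ_str) = Σₕ Wₕ²(1 − fₕ)sₕ²/nₕ with Wₕ = Nₕ/N, N = 19555.
C: Wₕ = 0.54998722; term = 0.54998722²·(1 − 0.06675965)·328.9/718 = 0.12931179.
A: Wₕ = 0.45001278; term = 0.45001278²·(1 − 0.01795455)·1672/158 = 2.104556.
Sum = 2.2338678.

2.23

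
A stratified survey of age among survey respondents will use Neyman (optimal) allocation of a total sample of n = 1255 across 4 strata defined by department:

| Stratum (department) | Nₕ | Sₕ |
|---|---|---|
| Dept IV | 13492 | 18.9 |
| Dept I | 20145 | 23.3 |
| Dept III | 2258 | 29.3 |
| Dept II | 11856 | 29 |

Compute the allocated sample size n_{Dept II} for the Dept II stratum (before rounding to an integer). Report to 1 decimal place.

Neyman allocation: nₕ = n·NₕSₕ / Σⱼ NⱼSⱼ.
Σ NⱼSⱼ = 13492·18.9 + 20145·23.3 + 2258·29.3 + 11856·29 = 1.1343607 × 10^6.
n_{Dept II} = 1255·11856·29 / (1.1343607 × 10^6) = 380.4.

380.4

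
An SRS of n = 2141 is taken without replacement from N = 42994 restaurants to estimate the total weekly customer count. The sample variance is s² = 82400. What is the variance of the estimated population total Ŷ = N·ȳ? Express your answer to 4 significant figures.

6.760 × 10^10

Var(Ŷ) = N²·Var(ȳ) = N²·(1 − n/N)·s²/n.
f = 2141/42994 = 0.04979765; Var(ȳ) = 0.95020235·82400/2141 = 36.570142.
Var(Ŷ) = 42994² · 36.570142 = 6.7599324 × 10^10.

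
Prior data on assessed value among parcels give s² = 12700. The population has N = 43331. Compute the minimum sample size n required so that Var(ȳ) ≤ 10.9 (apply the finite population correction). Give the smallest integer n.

1135

Without fpc, n₀ = s²/D = 12700/10.9 = 1165.1376.
With fpc, (1 − n/N)·s²/n ≤ D requires n ≥ n₀/(1 + n₀/N) = 1165.1376/(1 + 1165.1376/43331) = 1134.6283.
Rounding up, n = 1135.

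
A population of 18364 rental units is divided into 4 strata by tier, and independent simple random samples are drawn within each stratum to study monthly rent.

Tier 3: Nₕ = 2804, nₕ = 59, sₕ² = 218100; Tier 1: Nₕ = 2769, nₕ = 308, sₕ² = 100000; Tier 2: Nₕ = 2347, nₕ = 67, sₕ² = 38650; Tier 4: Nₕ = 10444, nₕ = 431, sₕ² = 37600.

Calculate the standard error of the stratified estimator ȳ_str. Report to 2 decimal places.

Var(ȳ_str) = Σₕ Wₕ²(1 − fₕ)sₕ²/nₕ with Wₕ = Nₕ/N, N = 18364.
Tier 3: Wₕ = 0.15269005; term = 0.15269005²·(1 − 0.02104137)·218100/59 = 84.370271.
Tier 1: Wₕ = 0.15078414; term = 0.15078414²·(1 − 0.11123149)·100000/308 = 6.5606865.
Tier 2: Wₕ = 0.12780440; term = 0.12780440²·(1 − 0.02854708)·38650/67 = 9.1535185.
Tier 4: Wₕ = 0.56872141; term = 0.56872141²·(1 − 0.04126771)·37600/431 = 27.05248.
Sum = 127.13696.
SE = √(127.13696) = 11.28.

11.28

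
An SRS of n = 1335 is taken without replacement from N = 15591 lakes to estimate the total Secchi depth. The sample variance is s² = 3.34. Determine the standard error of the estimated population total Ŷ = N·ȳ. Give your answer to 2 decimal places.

Var(Ŷ) = N²·Var(ȳ) = N²·(1 − n/N)·s²/n.
f = 1335/15591 = 0.08562632; Var(ȳ) = 0.91437368·3.34/1335 = 0.0022876465.
Var(Ŷ) = 15591² · 0.0022876465 = 556079.47.
SE(Ŷ) = √(556079.47) = 745.71.

745.71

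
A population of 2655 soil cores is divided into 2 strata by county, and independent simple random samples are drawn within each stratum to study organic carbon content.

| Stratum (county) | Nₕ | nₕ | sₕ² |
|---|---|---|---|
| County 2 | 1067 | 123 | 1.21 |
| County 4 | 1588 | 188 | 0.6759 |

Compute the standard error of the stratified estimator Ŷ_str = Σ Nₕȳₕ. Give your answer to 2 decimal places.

Var(Ŷ_str) = Σₕ Nₕ²(1 − fₕ)sₕ²/nₕ.
County 2: 1067²·(1 − 123/1067)·1.21/123 = 9908.6998.
County 4: 1588²·(1 − 188/1588)·0.6759/188 = 7992.877.
Sum = 17901.577.
SE = √(17901.577) = 133.80.

133.80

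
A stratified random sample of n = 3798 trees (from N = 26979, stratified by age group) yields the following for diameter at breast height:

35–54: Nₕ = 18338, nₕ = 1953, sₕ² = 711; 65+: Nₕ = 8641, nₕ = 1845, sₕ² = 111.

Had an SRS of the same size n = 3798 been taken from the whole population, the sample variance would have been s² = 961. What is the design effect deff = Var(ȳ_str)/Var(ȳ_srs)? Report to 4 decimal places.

0.7136

Var(ȳ_str) = Σ Wₕ²(1−fₕ)sₕ²/nₕ with Wₕ = Nₕ/26979:
  35–54: (18338/26979)²·(1−1953/18338)·711/1953 = 0.15028446
  65+: (8641/26979)²·(1−1845/8641)·111/1845 = 0.0048539163
  → Var(ȳ_str) = 0.15513838.
Var(ȳ_srs) = (1 − 3798/26979)·961/3798 = 0.21740761.
deff = 0.15513838 / 0.21740761 = 0.7136.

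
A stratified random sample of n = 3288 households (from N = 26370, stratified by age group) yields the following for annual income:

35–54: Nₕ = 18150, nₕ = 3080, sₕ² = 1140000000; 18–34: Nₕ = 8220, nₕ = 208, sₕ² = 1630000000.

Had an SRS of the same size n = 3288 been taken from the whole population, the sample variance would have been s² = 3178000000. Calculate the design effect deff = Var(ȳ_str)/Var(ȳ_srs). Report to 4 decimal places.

Var(ȳ_str) = Σ Wₕ²(1−fₕ)sₕ²/nₕ with Wₕ = Nₕ/26370:
  35–54: (18150/26370)²·(1−3080/18150)·1140000000/3080 = 145587.39
  18–34: (8220/26370)²·(1−208/8220)·1630000000/208 = 742192.85
  → Var(ȳ_str) = 887780.24.
Var(ȳ_srs) = (1 − 3288/26370)·3178000000/3288 = 846029.27.
deff = 887780.24 / 846029.27 = 1.0493.

1.0493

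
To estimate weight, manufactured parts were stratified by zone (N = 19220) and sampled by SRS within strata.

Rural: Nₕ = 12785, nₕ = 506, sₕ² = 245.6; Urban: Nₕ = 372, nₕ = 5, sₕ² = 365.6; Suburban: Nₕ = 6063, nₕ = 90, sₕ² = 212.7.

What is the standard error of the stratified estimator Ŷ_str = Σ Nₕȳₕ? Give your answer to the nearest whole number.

Var(Ŷ_str) = Σₕ Nₕ²(1 − fₕ)sₕ²/nₕ.
Rural: 12785²·(1 − 506/12785)·245.6/506 = 7.619765 × 10^7.
Urban: 372²·(1 − 5/372)·365.6/5 = 9.9826349 × 10^6.
Suburban: 6063²·(1 − 90/6063)·212.7/90 = 8.558646 × 10^7.
Sum = 1.7176674 × 10^8.
SE = √(1.7176674 × 10^8) = 13106.

13106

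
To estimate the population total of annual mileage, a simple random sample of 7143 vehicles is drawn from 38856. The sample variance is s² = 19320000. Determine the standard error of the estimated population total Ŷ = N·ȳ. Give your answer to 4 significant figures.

1.826 × 10^6

Var(Ŷ) = N²·Var(ȳ) = N²·(1 − n/N)·s²/n.
f = 7143/38856 = 0.18383261; Var(ȳ) = 0.81616739·19320000/7143 = 2207.5254.
Var(Ŷ) = 38856² · 2207.5254 = 3.332897 × 10^12.
SE(Ŷ) = √(3.332897 × 10^12) = 1.826 × 10^6.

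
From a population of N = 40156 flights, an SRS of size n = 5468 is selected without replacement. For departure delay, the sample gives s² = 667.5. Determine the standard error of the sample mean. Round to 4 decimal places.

0.3247

Under SRS without replacement, Var(ȳ) = (1 − f)·s²/n with f = n/N = 5468/40156 = 0.13616894.
Var(ȳ) = (1 − 0.13616894)·667.5/5468 = 0.86383106·0.12207388 = 0.10545121.
SE(ȳ) = √(0.10545121) = 0.3247.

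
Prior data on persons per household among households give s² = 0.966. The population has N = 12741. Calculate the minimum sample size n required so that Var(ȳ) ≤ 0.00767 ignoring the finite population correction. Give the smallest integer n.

Without fpc, n₀ = s²/D = 0.966/0.00767 = 125.9452.
Rounding up, n = 126.

126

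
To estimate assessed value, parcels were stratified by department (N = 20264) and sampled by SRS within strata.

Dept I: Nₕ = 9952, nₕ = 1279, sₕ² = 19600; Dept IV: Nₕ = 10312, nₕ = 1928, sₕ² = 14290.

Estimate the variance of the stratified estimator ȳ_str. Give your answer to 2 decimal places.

Var(ȳ_str) = Σₕ Wₕ²(1 − fₕ)sₕ²/nₕ with Wₕ = Nₕ/N, N = 20264.
Dept I: Wₕ = 0.49111725; term = 0.49111725²·(1 − 0.12851688)·19600/1279 = 3.2211792.
Dept IV: Wₕ = 0.50888275; term = 0.50888275²·(1 − 0.18696664)·14290/1928 = 1.5605189.
Sum = 4.7816981.

4.78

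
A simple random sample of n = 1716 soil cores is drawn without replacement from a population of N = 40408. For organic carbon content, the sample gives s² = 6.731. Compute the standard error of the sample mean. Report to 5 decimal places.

Under SRS without replacement, Var(ȳ) = (1 − f)·s²/n with f = n/N = 1716/40408 = 0.04246684.
Var(ȳ) = (1 − 0.04246684)·6.731/1716 = 0.95753316·0.0039224942 = 0.0037559182.
SE(ȳ) = √(0.0037559182) = 0.06129.

0.06129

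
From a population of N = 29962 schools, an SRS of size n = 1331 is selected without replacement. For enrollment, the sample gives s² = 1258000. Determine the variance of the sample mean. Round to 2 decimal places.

Under SRS without replacement, Var(ȳ) = (1 − f)·s²/n with f = n/N = 1331/29962 = 0.04442294.
Var(ȳ) = (1 − 0.04442294)·1258000/1331 = 0.95557706·945.15402 = 903.1675.

903.17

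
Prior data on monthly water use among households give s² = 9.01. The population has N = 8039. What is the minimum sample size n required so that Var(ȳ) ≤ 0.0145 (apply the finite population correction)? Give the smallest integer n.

577

Without fpc, n₀ = s²/D = 9.01/0.0145 = 621.3793.
With fpc, (1 − n/N)·s²/n ≤ D requires n ≥ n₀/(1 + n₀/N) = 621.3793/(1 + 621.3793/8039) = 576.7955.
Rounding up, n = 577.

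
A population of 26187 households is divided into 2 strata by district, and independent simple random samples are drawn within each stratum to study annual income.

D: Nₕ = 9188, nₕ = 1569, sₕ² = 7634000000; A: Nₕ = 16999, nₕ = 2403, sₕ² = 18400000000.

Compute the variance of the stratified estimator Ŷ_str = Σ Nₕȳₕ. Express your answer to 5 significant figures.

2.2405 × 10^15

Var(Ŷ_str) = Σₕ Nₕ²(1 − fₕ)sₕ²/nₕ.
D: 9188²·(1 − 1569/9188)·7634000000/1569 = 3.4060277 × 10^14.
A: 16999²·(1 − 2403/16999)·18400000000/2403 = 1.8998586 × 10^15.
Sum = 2.2404614 × 10^15.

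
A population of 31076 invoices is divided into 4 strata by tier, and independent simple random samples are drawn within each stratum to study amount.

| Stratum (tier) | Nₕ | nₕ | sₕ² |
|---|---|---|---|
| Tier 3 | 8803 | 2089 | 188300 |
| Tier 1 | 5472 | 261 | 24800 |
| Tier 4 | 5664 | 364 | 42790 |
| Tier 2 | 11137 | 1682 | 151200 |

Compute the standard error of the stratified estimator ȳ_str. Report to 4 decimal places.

Var(ȳ_str) = Σₕ Wₕ²(1 − fₕ)sₕ²/nₕ with Wₕ = Nₕ/N, N = 31076.
Tier 3: Wₕ = 0.28327327; term = 0.28327327²·(1 − 0.23730546)·188300/2089 = 5.5166279.
Tier 1: Wₕ = 0.17608444; term = 0.17608444²·(1 − 0.04769737)·24800/261 = 2.8056152.
Tier 4: Wₕ = 0.18226284; term = 0.18226284²·(1 − 0.06426554)·42790/364 = 3.6541788.
Tier 2: Wₕ = 0.35837946; term = 0.35837946²·(1 − 0.15102810)·151200/1682 = 9.8017885.
Sum = 21.77821.
SE = √(21.77821) = 4.6667.

4.6667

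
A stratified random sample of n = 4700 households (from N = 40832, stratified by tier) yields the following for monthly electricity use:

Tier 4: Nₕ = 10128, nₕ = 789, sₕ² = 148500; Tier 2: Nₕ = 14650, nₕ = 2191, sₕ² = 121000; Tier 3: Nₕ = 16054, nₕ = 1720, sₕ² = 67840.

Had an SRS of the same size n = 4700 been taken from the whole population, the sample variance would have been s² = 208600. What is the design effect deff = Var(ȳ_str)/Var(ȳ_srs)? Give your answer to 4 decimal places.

Var(ȳ_str) = Σ Wₕ²(1−fₕ)sₕ²/nₕ with Wₕ = Nₕ/40832:
  Tier 4: (10128/40832)²·(1−789/10128)·148500/789 = 10.677565
  Tier 2: (14650/40832)²·(1−2191/14650)·121000/2191 = 6.0459214
  Tier 3: (16054/40832)²·(1−1720/16054)·67840/1720 = 5.4438575
  → Var(ȳ_str) = 22.167344.
Var(ȳ_srs) = (1 − 4700/40832)·208600/4700 = 39.27424.
deff = 22.167344 / 39.27424 = 0.5644.

0.5644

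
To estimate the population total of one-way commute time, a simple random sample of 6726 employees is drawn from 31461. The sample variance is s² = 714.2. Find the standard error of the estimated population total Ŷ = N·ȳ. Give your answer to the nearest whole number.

9090

Var(Ŷ) = N²·Var(ȳ) = N²·(1 − n/N)·s²/n.
f = 6726/31461 = 0.21378850; Var(ȳ) = 0.78621150·714.2/6726 = 0.083483832.
Var(Ŷ) = 31461² · 0.083483832 = 8.263184 × 10^7.
SE(Ŷ) = √(8.263184 × 10^7) = 9090.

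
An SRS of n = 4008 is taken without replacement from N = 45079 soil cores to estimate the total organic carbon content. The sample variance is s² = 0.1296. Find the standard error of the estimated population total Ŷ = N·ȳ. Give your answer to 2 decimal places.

244.68

Var(Ŷ) = N²·Var(ȳ) = N²·(1 − n/N)·s²/n.
f = 4008/45079 = 0.08891058; Var(ȳ) = 0.91108942·0.1296/4008 = 2.9460376 × 10^-5.
Var(Ŷ) = 45079² · (2.9460376 × 10^-5) = 59866.909.
SE(Ŷ) = √(59866.909) = 244.68.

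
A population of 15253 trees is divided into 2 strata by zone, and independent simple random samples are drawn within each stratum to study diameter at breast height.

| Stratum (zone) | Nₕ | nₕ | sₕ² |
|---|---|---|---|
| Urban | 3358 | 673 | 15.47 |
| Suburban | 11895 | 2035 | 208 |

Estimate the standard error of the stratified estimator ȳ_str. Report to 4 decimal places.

Var(ȳ_str) = Σₕ Wₕ²(1 − fₕ)sₕ²/nₕ with Wₕ = Nₕ/N, N = 15253.
Urban: Wₕ = 0.22015341; term = 0.22015341²·(1 − 0.20041691)·15.47/673 = 8.9081945 × 10^-4.
Suburban: Wₕ = 0.77984659; term = 0.77984659²·(1 − 0.17108029)·208/2035 = 0.051526393.
Sum = 0.052417212.
SE = √(0.052417212) = 0.2289.

0.2289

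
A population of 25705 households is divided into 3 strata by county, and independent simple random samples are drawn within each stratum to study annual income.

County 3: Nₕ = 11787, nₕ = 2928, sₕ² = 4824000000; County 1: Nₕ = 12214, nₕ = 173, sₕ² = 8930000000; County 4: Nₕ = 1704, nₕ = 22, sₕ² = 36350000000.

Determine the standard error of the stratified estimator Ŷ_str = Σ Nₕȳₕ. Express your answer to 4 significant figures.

Var(Ŷ_str) = Σₕ Nₕ²(1 − fₕ)sₕ²/nₕ.
County 3: 11787²·(1 − 2928/11787)·4824000000/2928 = 1.7203793 × 10^14.
County 1: 12214²·(1 − 173/12214)·8930000000/173 = 7.5914691 × 10^15.
County 4: 1704²·(1 − 22/1704)·36350000000/22 = 4.7356251 × 10^15.
Sum = 1.2499132 × 10^16.
SE = √(1.2499132 × 10^16) = 1.118 × 10^8.

1.118 × 10^8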